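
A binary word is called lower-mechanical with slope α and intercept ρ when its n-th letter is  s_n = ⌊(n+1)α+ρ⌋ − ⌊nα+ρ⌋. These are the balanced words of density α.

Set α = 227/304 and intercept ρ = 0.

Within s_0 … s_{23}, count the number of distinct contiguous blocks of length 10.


5

t_n = ⌊(n·227)/304⌋ for n = 0 … 24:
  n=0…9: ⌊0/304⌋=0 ⌊227/304⌋=0 ⌊454/304⌋=1 ⌊681/304⌋=2 ⌊908/304⌋=2 ⌊1135/304⌋=3 ⌊1362/304⌋=4 ⌊1589/304⌋=5 ⌊1816/304⌋=5 ⌊2043/304⌋=6
  n=10…19: ⌊2270/304⌋=7 ⌊2497/304⌋=8 ⌊2724/304⌋=8 ⌊2951/304⌋=9 ⌊3178/304⌋=10 ⌊3405/304⌋=11 ⌊3632/304⌋=11 ⌊3859/304⌋=12 ⌊4086/304⌋=13 ⌊4313/304⌋=14
  n=20…24: ⌊4540/304⌋=14 ⌊4767/304⌋=15 ⌊4994/304⌋=16 ⌊5221/304⌋=17 ⌊5448/304⌋=17
s_n = t_(n+1) − t_n for n = 0 … 23 gives
prefix = 011011101110111011101110
slide a length-10 window over [0..9] … [14..23] (15 windows); first occurrence of each distinct factor:
  [  0..  9] 0110111011
  [  1.. 10] 1101110111
  [  2.. 11] 1011101110
  [  3.. 12] 0111011101
  [  4.. 13] 1110111011
  (the other 10 windows repeat one of these)
distinct factors: {0110111011, 0111011101, 1011101110, 1101110111, 1110111011}
count = 5  (Sturmian bound for length 10 is 11)


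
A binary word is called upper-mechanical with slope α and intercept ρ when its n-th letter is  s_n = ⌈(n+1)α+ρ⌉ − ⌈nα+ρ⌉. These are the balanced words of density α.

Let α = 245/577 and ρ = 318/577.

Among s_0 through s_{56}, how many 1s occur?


24

#1s = Σ_{n=0}^{56} s_n = Σ_{n=0}^{56} (⌈(n+1)α+ρ⌉ − ⌈nα+ρ⌉)
the sum telescopes: every ⌈nα+ρ⌉ with 0 < n < 57 appears once with + and once with −, leaving ⌈57α+ρ⌉ − ⌈0·α+ρ⌉
57α + ρ = (57·245 + 318) / 577 = 14283/577
ρ = 318/577
⌈14283/577⌉ = 25,  ⌈318/577⌉ = 1
#1s = 25 − 1 = 24


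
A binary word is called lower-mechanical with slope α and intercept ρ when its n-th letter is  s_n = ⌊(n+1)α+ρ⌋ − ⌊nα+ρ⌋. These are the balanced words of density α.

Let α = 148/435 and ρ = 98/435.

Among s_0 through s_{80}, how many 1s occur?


27

#1s = Σ_{n=0}^{80} s_n = Σ_{n=0}^{80} (⌊(n+1)α+ρ⌋ − ⌊nα+ρ⌋)
the sum telescopes: every ⌊nα+ρ⌋ with 0 < n < 81 appears once with + and once with −, leaving ⌊81α+ρ⌋ − ⌊0·α+ρ⌋
81α + ρ = (81·148 + 98) / 435 = 12086/435
ρ = 98/435
⌊12086/435⌋ = 27,  ⌊98/435⌋ = 0
#1s = 27 − 0 = 27


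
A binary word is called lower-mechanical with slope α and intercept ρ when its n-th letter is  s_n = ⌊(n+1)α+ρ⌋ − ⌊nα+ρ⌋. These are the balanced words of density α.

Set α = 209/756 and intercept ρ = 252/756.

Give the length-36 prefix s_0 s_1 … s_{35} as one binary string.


n=0: ⌊(1·209+252)/756⌋ − ⌊(0·209+252)/756⌋ = ⌊461/756⌋ − ⌊252/756⌋ = 0 − 0 = 0
n=1: ⌊(2·209+252)/756⌋ − ⌊(1·209+252)/756⌋ = ⌊670/756⌋ − ⌊461/756⌋ = 0 − 0 = 0
n=2: ⌊(3·209+252)/756⌋ − ⌊(2·209+252)/756⌋ = ⌊879/756⌋ − ⌊670/756⌋ = 1 − 0 = 1
n=3: ⌊(4·209+252)/756⌋ − ⌊(3·209+252)/756⌋ = ⌊1088/756⌋ − ⌊879/756⌋ = 1 − 1 = 0
n=4: ⌊(5·209+252)/756⌋ − ⌊(4·209+252)/756⌋ = ⌊1297/756⌋ − ⌊1088/756⌋ = 1 − 1 = 0
n=5: ⌊(6·209+252)/756⌋ − ⌊(5·209+252)/756⌋ = ⌊1506/756⌋ − ⌊1297/756⌋ = 1 − 1 = 0
n=6: ⌊(7·209+252)/756⌋ − ⌊(6·209+252)/756⌋ = ⌊1715/756⌋ − ⌊1506/756⌋ = 2 − 1 = 1
n=7: ⌊(8·209+252)/756⌋ − ⌊(7·209+252)/756⌋ = ⌊1924/756⌋ − ⌊1715/756⌋ = 2 − 2 = 0
n=8: ⌊(9·209+252)/756⌋ − ⌊(8·209+252)/756⌋ = ⌊2133/756⌋ − ⌊1924/756⌋ = 2 − 2 = 0
n=9: ⌊(10·209+252)/756⌋ − ⌊(9·209+252)/756⌋ = ⌊2342/756⌋ − ⌊2133/756⌋ = 3 − 2 = 1
n=10: ⌊(11·209+252)/756⌋ − ⌊(10·209+252)/756⌋ = ⌊2551/756⌋ − ⌊2342/756⌋ = 3 − 3 = 0
n=11: ⌊(12·209+252)/756⌋ − ⌊(11·209+252)/756⌋ = ⌊2760/756⌋ − ⌊2551/756⌋ = 3 − 3 = 0
n=12: ⌊(13·209+252)/756⌋ − ⌊(12·209+252)/756⌋ = ⌊2969/756⌋ − ⌊2760/756⌋ = 3 − 3 = 0
n=13: ⌊(14·209+252)/756⌋ − ⌊(13·209+252)/756⌋ = ⌊3178/756⌋ − ⌊2969/756⌋ = 4 − 3 = 1
n=14: ⌊(15·209+252)/756⌋ − ⌊(14·209+252)/756⌋ = ⌊3387/756⌋ − ⌊3178/756⌋ = 4 − 4 = 0
n=15: ⌊(16·209+252)/756⌋ − ⌊(15·209+252)/756⌋ = ⌊3596/756⌋ − ⌊3387/756⌋ = 4 − 4 = 0
n=16: ⌊(17·209+252)/756⌋ − ⌊(16·209+252)/756⌋ = ⌊3805/756⌋ − ⌊3596/756⌋ = 5 − 4 = 1
n=17: ⌊(18·209+252)/756⌋ − ⌊(17·209+252)/756⌋ = ⌊4014/756⌋ − ⌊3805/756⌋ = 5 − 5 = 0
n=18: ⌊(19·209+252)/756⌋ − ⌊(18·209+252)/756⌋ = ⌊4223/756⌋ − ⌊4014/756⌋ = 5 − 5 = 0
n=19: ⌊(20·209+252)/756⌋ − ⌊(19·209+252)/756⌋ = ⌊4432/756⌋ − ⌊4223/756⌋ = 5 − 5 = 0
n=20: ⌊(21·209+252)/756⌋ − ⌊(20·209+252)/756⌋ = ⌊4641/756⌋ − ⌊4432/756⌋ = 6 − 5 = 1
n=21: ⌊(22·209+252)/756⌋ − ⌊(21·209+252)/756⌋ = ⌊4850/756⌋ − ⌊4641/756⌋ = 6 − 6 = 0
n=22: ⌊(23·209+252)/756⌋ − ⌊(22·209+252)/756⌋ = ⌊5059/756⌋ − ⌊4850/756⌋ = 6 − 6 = 0
n=23: ⌊(24·209+252)/756⌋ − ⌊(23·209+252)/756⌋ = ⌊5268/756⌋ − ⌊5059/756⌋ = 6 − 6 = 0
n=24: ⌊(25·209+252)/756⌋ − ⌊(24·209+252)/756⌋ = ⌊5477/756⌋ − ⌊5268/756⌋ = 7 − 6 = 1
n=25: ⌊(26·209+252)/756⌋ − ⌊(25·209+252)/756⌋ = ⌊5686/756⌋ − ⌊5477/756⌋ = 7 − 7 = 0
n=26: ⌊(27·209+252)/756⌋ − ⌊(26·209+252)/756⌋ = ⌊5895/756⌋ − ⌊5686/756⌋ = 7 − 7 = 0
n=27: ⌊(28·209+252)/756⌋ − ⌊(27·209+252)/756⌋ = ⌊6104/756⌋ − ⌊5895/756⌋ = 8 − 7 = 1
n=28: ⌊(29·209+252)/756⌋ − ⌊(28·209+252)/756⌋ = ⌊6313/756⌋ − ⌊6104/756⌋ = 8 − 8 = 0
n=29: ⌊(30·209+252)/756⌋ − ⌊(29·209+252)/756⌋ = ⌊6522/756⌋ − ⌊6313/756⌋ = 8 − 8 = 0
n=30: ⌊(31·209+252)/756⌋ − ⌊(30·209+252)/756⌋ = ⌊6731/756⌋ − ⌊6522/756⌋ = 8 − 8 = 0
n=31: ⌊(32·209+252)/756⌋ − ⌊(31·209+252)/756⌋ = ⌊6940/756⌋ − ⌊6731/756⌋ = 9 − 8 = 1
n=32: ⌊(33·209+252)/756⌋ − ⌊(32·209+252)/756⌋ = ⌊7149/756⌋ − ⌊6940/756⌋ = 9 − 9 = 0
n=33: ⌊(34·209+252)/756⌋ − ⌊(33·209+252)/756⌋ = ⌊7358/756⌋ − ⌊7149/756⌋ = 9 − 9 = 0
n=34: ⌊(35·209+252)/756⌋ − ⌊(34·209+252)/756⌋ = ⌊7567/756⌋ − ⌊7358/756⌋ = 10 − 9 = 1
n=35: ⌊(36·209+252)/756⌋ − ⌊(35·209+252)/756⌋ = ⌊7776/756⌋ − ⌊7567/756⌋ = 10 − 10 = 0

001000100100010010001000100100010010


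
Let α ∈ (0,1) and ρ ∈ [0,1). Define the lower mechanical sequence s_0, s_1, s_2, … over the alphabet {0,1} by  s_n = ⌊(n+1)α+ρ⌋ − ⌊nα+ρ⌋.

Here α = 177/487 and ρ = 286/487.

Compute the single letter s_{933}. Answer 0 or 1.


1

(n+1)α + ρ = (934·177 + 286) / 487 = 165604/487
nα + ρ     = (933·177 + 286) / 487 = 165427/487
⌊165604/487⌋ = 340,  ⌊165427/487⌋ = 339
s_{933} = 340 − 339 = 1


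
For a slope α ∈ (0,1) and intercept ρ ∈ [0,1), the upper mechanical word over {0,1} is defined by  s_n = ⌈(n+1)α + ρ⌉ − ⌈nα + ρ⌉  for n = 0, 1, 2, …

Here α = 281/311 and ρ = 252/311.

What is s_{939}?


1

(n+1)α + ρ = (940·281 + 252) / 311 = 264392/311
nα + ρ     = (939·281 + 252) / 311 = 264111/311
⌈264392/311⌉ = 851,  ⌈264111/311⌉ = 850
s_{939} = 851 − 850 = 1


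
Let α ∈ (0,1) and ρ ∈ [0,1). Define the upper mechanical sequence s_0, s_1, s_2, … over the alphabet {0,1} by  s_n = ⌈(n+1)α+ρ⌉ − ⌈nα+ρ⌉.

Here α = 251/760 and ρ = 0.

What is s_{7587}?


(n+1)α + ρ = (7588·251) / 760 = 1904588/760
nα + ρ     = (7587·251) / 760 = 1904337/760
⌈1904588/760⌉ = 2507,  ⌈1904337/760⌉ = 2506
s_{7587} = 2507 − 2506 = 1

1


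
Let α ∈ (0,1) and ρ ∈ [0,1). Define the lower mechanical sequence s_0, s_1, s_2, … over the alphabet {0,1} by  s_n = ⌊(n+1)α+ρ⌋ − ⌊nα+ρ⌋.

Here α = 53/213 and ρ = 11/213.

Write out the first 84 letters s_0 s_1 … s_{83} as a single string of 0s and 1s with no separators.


n=0: ⌊(1·53+11)/213⌋ − ⌊(0·53+11)/213⌋ = ⌊64/213⌋ − ⌊11/213⌋ = 0 − 0 = 0
n=1: ⌊(2·53+11)/213⌋ − ⌊(1·53+11)/213⌋ = ⌊117/213⌋ − ⌊64/213⌋ = 0 − 0 = 0
n=2: ⌊(3·53+11)/213⌋ − ⌊(2·53+11)/213⌋ = ⌊170/213⌋ − ⌊117/213⌋ = 0 − 0 = 0
n=3: ⌊(4·53+11)/213⌋ − ⌊(3·53+11)/213⌋ = ⌊223/213⌋ − ⌊170/213⌋ = 1 − 0 = 1
n=4: ⌊(5·53+11)/213⌋ − ⌊(4·53+11)/213⌋ = ⌊276/213⌋ − ⌊223/213⌋ = 1 − 1 = 0
n=5: ⌊(6·53+11)/213⌋ − ⌊(5·53+11)/213⌋ = ⌊329/213⌋ − ⌊276/213⌋ = 1 − 1 = 0
n=6: ⌊(7·53+11)/213⌋ − ⌊(6·53+11)/213⌋ = ⌊382/213⌋ − ⌊329/213⌋ = 1 − 1 = 0
n=7: ⌊(8·53+11)/213⌋ − ⌊(7·53+11)/213⌋ = ⌊435/213⌋ − ⌊382/213⌋ = 2 − 1 = 1
n=8: ⌊(9·53+11)/213⌋ − ⌊(8·53+11)/213⌋ = ⌊488/213⌋ − ⌊435/213⌋ = 2 − 2 = 0
n=9: ⌊(10·53+11)/213⌋ − ⌊(9·53+11)/213⌋ = ⌊541/213⌋ − ⌊488/213⌋ = 2 − 2 = 0
n=10: ⌊(11·53+11)/213⌋ − ⌊(10·53+11)/213⌋ = ⌊594/213⌋ − ⌊541/213⌋ = 2 − 2 = 0
n=11: ⌊(12·53+11)/213⌋ − ⌊(11·53+11)/213⌋ = ⌊647/213⌋ − ⌊594/213⌋ = 3 − 2 = 1
n=12: ⌊(13·53+11)/213⌋ − ⌊(12·53+11)/213⌋ = ⌊700/213⌋ − ⌊647/213⌋ = 3 − 3 = 0
n=13: ⌊(14·53+11)/213⌋ − ⌊(13·53+11)/213⌋ = ⌊753/213⌋ − ⌊700/213⌋ = 3 − 3 = 0
n=14: ⌊(15·53+11)/213⌋ − ⌊(14·53+11)/213⌋ = ⌊806/213⌋ − ⌊753/213⌋ = 3 − 3 = 0
n=15: ⌊(16·53+11)/213⌋ − ⌊(15·53+11)/213⌋ = ⌊859/213⌋ − ⌊806/213⌋ = 4 − 3 = 1
n=16: ⌊(17·53+11)/213⌋ − ⌊(16·53+11)/213⌋ = ⌊912/213⌋ − ⌊859/213⌋ = 4 − 4 = 0
n=17: ⌊(18·53+11)/213⌋ − ⌊(17·53+11)/213⌋ = ⌊965/213⌋ − ⌊912/213⌋ = 4 − 4 = 0
n=18: ⌊(19·53+11)/213⌋ − ⌊(18·53+11)/213⌋ = ⌊1018/213⌋ − ⌊965/213⌋ = 4 − 4 = 0
n=19: ⌊(20·53+11)/213⌋ − ⌊(19·53+11)/213⌋ = ⌊1071/213⌋ − ⌊1018/213⌋ = 5 − 4 = 1
n=20: ⌊(21·53+11)/213⌋ − ⌊(20·53+11)/213⌋ = ⌊1124/213⌋ − ⌊1071/213⌋ = 5 − 5 = 0
n=21: ⌊(22·53+11)/213⌋ − ⌊(21·53+11)/213⌋ = ⌊1177/213⌋ − ⌊1124/213⌋ = 5 − 5 = 0
n=22: ⌊(23·53+11)/213⌋ − ⌊(22·53+11)/213⌋ = ⌊1230/213⌋ − ⌊1177/213⌋ = 5 − 5 = 0
n=23: ⌊(24·53+11)/213⌋ − ⌊(23·53+11)/213⌋ = ⌊1283/213⌋ − ⌊1230/213⌋ = 6 − 5 = 1
n=24: ⌊(25·53+11)/213⌋ − ⌊(24·53+11)/213⌋ = ⌊1336/213⌋ − ⌊1283/213⌋ = 6 − 6 = 0
n=25: ⌊(26·53+11)/213⌋ − ⌊(25·53+11)/213⌋ = ⌊1389/213⌋ − ⌊1336/213⌋ = 6 − 6 = 0
n=26: ⌊(27·53+11)/213⌋ − ⌊(26·53+11)/213⌋ = ⌊1442/213⌋ − ⌊1389/213⌋ = 6 − 6 = 0
n=27: ⌊(28·53+11)/213⌋ − ⌊(27·53+11)/213⌋ = ⌊1495/213⌋ − ⌊1442/213⌋ = 7 − 6 = 1
n=28: ⌊(29·53+11)/213⌋ − ⌊(28·53+11)/213⌋ = ⌊1548/213⌋ − ⌊1495/213⌋ = 7 − 7 = 0
n=29: ⌊(30·53+11)/213⌋ − ⌊(29·53+11)/213⌋ = ⌊1601/213⌋ − ⌊1548/213⌋ = 7 − 7 = 0
n=30: ⌊(31·53+11)/213⌋ − ⌊(30·53+11)/213⌋ = ⌊1654/213⌋ − ⌊1601/213⌋ = 7 − 7 = 0
n=31: ⌊(32·53+11)/213⌋ − ⌊(31·53+11)/213⌋ = ⌊1707/213⌋ − ⌊1654/213⌋ = 8 − 7 = 1
n=32: ⌊(33·53+11)/213⌋ − ⌊(32·53+11)/213⌋ = ⌊1760/213⌋ − ⌊1707/213⌋ = 8 − 8 = 0
n=33: ⌊(34·53+11)/213⌋ − ⌊(33·53+11)/213⌋ = ⌊1813/213⌋ − ⌊1760/213⌋ = 8 − 8 = 0
n=34: ⌊(35·53+11)/213⌋ − ⌊(34·53+11)/213⌋ = ⌊1866/213⌋ − ⌊1813/213⌋ = 8 − 8 = 0
n=35: ⌊(36·53+11)/213⌋ − ⌊(35·53+11)/213⌋ = ⌊1919/213⌋ − ⌊1866/213⌋ = 9 − 8 = 1
n=36: ⌊(37·53+11)/213⌋ − ⌊(36·53+11)/213⌋ = ⌊1972/213⌋ − ⌊1919/213⌋ = 9 − 9 = 0
n=37: ⌊(38·53+11)/213⌋ − ⌊(37·53+11)/213⌋ = ⌊2025/213⌋ − ⌊1972/213⌋ = 9 − 9 = 0
n=38: ⌊(39·53+11)/213⌋ − ⌊(38·53+11)/213⌋ = ⌊2078/213⌋ − ⌊2025/213⌋ = 9 − 9 = 0
n=39: ⌊(40·53+11)/213⌋ − ⌊(39·53+11)/213⌋ = ⌊2131/213⌋ − ⌊2078/213⌋ = 10 − 9 = 1
n=40: ⌊(41·53+11)/213⌋ − ⌊(40·53+11)/213⌋ = ⌊2184/213⌋ − ⌊2131/213⌋ = 10 − 10 = 0
n=41: ⌊(42·53+11)/213⌋ − ⌊(41·53+11)/213⌋ = ⌊2237/213⌋ − ⌊2184/213⌋ = 10 − 10 = 0
n=42: ⌊(43·53+11)/213⌋ − ⌊(42·53+11)/213⌋ = ⌊2290/213⌋ − ⌊2237/213⌋ = 10 − 10 = 0
n=43: ⌊(44·53+11)/213⌋ − ⌊(43·53+11)/213⌋ = ⌊2343/213⌋ − ⌊2290/213⌋ = 11 − 10 = 1
n=44: ⌊(45·53+11)/213⌋ − ⌊(44·53+11)/213⌋ = ⌊2396/213⌋ − ⌊2343/213⌋ = 11 − 11 = 0
n=45: ⌊(46·53+11)/213⌋ − ⌊(45·53+11)/213⌋ = ⌊2449/213⌋ − ⌊2396/213⌋ = 11 − 11 = 0
n=46: ⌊(47·53+11)/213⌋ − ⌊(46·53+11)/213⌋ = ⌊2502/213⌋ − ⌊2449/213⌋ = 11 − 11 = 0
n=47: ⌊(48·53+11)/213⌋ − ⌊(47·53+11)/213⌋ = ⌊2555/213⌋ − ⌊2502/213⌋ = 11 − 11 = 0
n=48: ⌊(49·53+11)/213⌋ − ⌊(48·53+11)/213⌋ = ⌊2608/213⌋ − ⌊2555/213⌋ = 12 − 11 = 1
n=49: ⌊(50·53+11)/213⌋ − ⌊(49·53+11)/213⌋ = ⌊2661/213⌋ − ⌊2608/213⌋ = 12 − 12 = 0
n=50: ⌊(51·53+11)/213⌋ − ⌊(50·53+11)/213⌋ = ⌊2714/213⌋ − ⌊2661/213⌋ = 12 − 12 = 0
n=51: ⌊(52·53+11)/213⌋ − ⌊(51·53+11)/213⌋ = ⌊2767/213⌋ − ⌊2714/213⌋ = 12 − 12 = 0
n=52: ⌊(53·53+11)/213⌋ − ⌊(52·53+11)/213⌋ = ⌊2820/213⌋ − ⌊2767/213⌋ = 13 − 12 = 1
n=53: ⌊(54·53+11)/213⌋ − ⌊(53·53+11)/213⌋ = ⌊2873/213⌋ − ⌊2820/213⌋ = 13 − 13 = 0
n=54: ⌊(55·53+11)/213⌋ − ⌊(54·53+11)/213⌋ = ⌊2926/213⌋ − ⌊2873/213⌋ = 13 − 13 = 0
n=55: ⌊(56·53+11)/213⌋ − ⌊(55·53+11)/213⌋ = ⌊2979/213⌋ − ⌊2926/213⌋ = 13 − 13 = 0
n=56: ⌊(57·53+11)/213⌋ − ⌊(56·53+11)/213⌋ = ⌊3032/213⌋ − ⌊2979/213⌋ = 14 − 13 = 1
n=57: ⌊(58·53+11)/213⌋ − ⌊(57·53+11)/213⌋ = ⌊3085/213⌋ − ⌊3032/213⌋ = 14 − 14 = 0
n=58: ⌊(59·53+11)/213⌋ − ⌊(58·53+11)/213⌋ = ⌊3138/213⌋ − ⌊3085/213⌋ = 14 − 14 = 0
n=59: ⌊(60·53+11)/213⌋ − ⌊(59·53+11)/213⌋ = ⌊3191/213⌋ − ⌊3138/213⌋ = 14 − 14 = 0
n=60: ⌊(61·53+11)/213⌋ − ⌊(60·53+11)/213⌋ = ⌊3244/213⌋ − ⌊3191/213⌋ = 15 − 14 = 1
n=61: ⌊(62·53+11)/213⌋ − ⌊(61·53+11)/213⌋ = ⌊3297/213⌋ − ⌊3244/213⌋ = 15 − 15 = 0
n=62: ⌊(63·53+11)/213⌋ − ⌊(62·53+11)/213⌋ = ⌊3350/213⌋ − ⌊3297/213⌋ = 15 − 15 = 0
n=63: ⌊(64·53+11)/213⌋ − ⌊(63·53+11)/213⌋ = ⌊3403/213⌋ − ⌊3350/213⌋ = 15 − 15 = 0
n=64: ⌊(65·53+11)/213⌋ − ⌊(64·53+11)/213⌋ = ⌊3456/213⌋ − ⌊3403/213⌋ = 16 − 15 = 1
n=65: ⌊(66·53+11)/213⌋ − ⌊(65·53+11)/213⌋ = ⌊3509/213⌋ − ⌊3456/213⌋ = 16 − 16 = 0
n=66: ⌊(67·53+11)/213⌋ − ⌊(66·53+11)/213⌋ = ⌊3562/213⌋ − ⌊3509/213⌋ = 16 − 16 = 0
n=67: ⌊(68·53+11)/213⌋ − ⌊(67·53+11)/213⌋ = ⌊3615/213⌋ − ⌊3562/213⌋ = 16 − 16 = 0
n=68: ⌊(69·53+11)/213⌋ − ⌊(68·53+11)/213⌋ = ⌊3668/213⌋ − ⌊3615/213⌋ = 17 − 16 = 1
n=69: ⌊(70·53+11)/213⌋ − ⌊(69·53+11)/213⌋ = ⌊3721/213⌋ − ⌊3668/213⌋ = 17 − 17 = 0
n=70: ⌊(71·53+11)/213⌋ − ⌊(70·53+11)/213⌋ = ⌊3774/213⌋ − ⌊3721/213⌋ = 17 − 17 = 0
n=71: ⌊(72·53+11)/213⌋ − ⌊(71·53+11)/213⌋ = ⌊3827/213⌋ − ⌊3774/213⌋ = 17 − 17 = 0
n=72: ⌊(73·53+11)/213⌋ − ⌊(72·53+11)/213⌋ = ⌊3880/213⌋ − ⌊3827/213⌋ = 18 − 17 = 1
n=73: ⌊(74·53+11)/213⌋ − ⌊(73·53+11)/213⌋ = ⌊3933/213⌋ − ⌊3880/213⌋ = 18 − 18 = 0
n=74: ⌊(75·53+11)/213⌋ − ⌊(74·53+11)/213⌋ = ⌊3986/213⌋ − ⌊3933/213⌋ = 18 − 18 = 0
n=75: ⌊(76·53+11)/213⌋ − ⌊(75·53+11)/213⌋ = ⌊4039/213⌋ − ⌊3986/213⌋ = 18 − 18 = 0
n=76: ⌊(77·53+11)/213⌋ − ⌊(76·53+11)/213⌋ = ⌊4092/213⌋ − ⌊4039/213⌋ = 19 − 18 = 1
n=77: ⌊(78·53+11)/213⌋ − ⌊(77·53+11)/213⌋ = ⌊4145/213⌋ − ⌊4092/213⌋ = 19 − 19 = 0
n=78: ⌊(79·53+11)/213⌋ − ⌊(78·53+11)/213⌋ = ⌊4198/213⌋ − ⌊4145/213⌋ = 19 − 19 = 0
n=79: ⌊(80·53+11)/213⌋ − ⌊(79·53+11)/213⌋ = ⌊4251/213⌋ − ⌊4198/213⌋ = 19 − 19 = 0
n=80: ⌊(81·53+11)/213⌋ − ⌊(80·53+11)/213⌋ = ⌊4304/213⌋ − ⌊4251/213⌋ = 20 − 19 = 1
n=81: ⌊(82·53+11)/213⌋ − ⌊(81·53+11)/213⌋ = ⌊4357/213⌋ − ⌊4304/213⌋ = 20 − 20 = 0
n=82: ⌊(83·53+11)/213⌋ − ⌊(82·53+11)/213⌋ = ⌊4410/213⌋ − ⌊4357/213⌋ = 20 − 20 = 0
n=83: ⌊(84·53+11)/213⌋ − ⌊(83·53+11)/213⌋ = ⌊4463/213⌋ − ⌊4410/213⌋ = 20 − 20 = 0

000100010001000100010001000100010001000100010000100010001000100010001000100010001000


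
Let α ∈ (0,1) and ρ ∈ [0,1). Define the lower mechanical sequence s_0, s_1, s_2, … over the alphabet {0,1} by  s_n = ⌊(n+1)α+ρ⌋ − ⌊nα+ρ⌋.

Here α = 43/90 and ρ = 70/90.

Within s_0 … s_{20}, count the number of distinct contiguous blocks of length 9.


10

t_n = ⌊(n·43+70)/90⌋ for n = 0 … 21:
  n=0…9: ⌊70/90⌋=0 ⌊113/90⌋=1 ⌊156/90⌋=1 ⌊199/90⌋=2 ⌊242/90⌋=2 ⌊285/90⌋=3 ⌊328/90⌋=3 ⌊371/90⌋=4 ⌊414/90⌋=4 ⌊457/90⌋=5
  n=10…19: ⌊500/90⌋=5 ⌊543/90⌋=6 ⌊586/90⌋=6 ⌊629/90⌋=6 ⌊672/90⌋=7 ⌊715/90⌋=7 ⌊758/90⌋=8 ⌊801/90⌋=8 ⌊844/90⌋=9 ⌊887/90⌋=9
  n=20…21: ⌊930/90⌋=10 ⌊973/90⌋=10
s_n = t_(n+1) − t_n for n = 0 … 20 gives
prefix = 101010101010010101010
slide a length-9 window over [0..8] … [12..20] (13 windows); first occurrence of each distinct factor:
  [  0..  8] 101010101
  [  1..  9] 010101010
  [  4.. 12] 101010100
  [  5.. 13] 010101001
  [  6.. 14] 101010010
  [  7.. 15] 010100101
  [  8.. 16] 101001010
  [  9.. 17] 010010101
  [ 10.. 18] 100101010
  [ 11.. 19] 001010101
  (the other 3 windows repeat one of these)
distinct factors: {001010101, 010010101, 010100101, 010101001, 010101010, 100101010, 101001010, 101010010, 101010100, 101010101}
count = 10  (Sturmian bound for length 9 is 10)


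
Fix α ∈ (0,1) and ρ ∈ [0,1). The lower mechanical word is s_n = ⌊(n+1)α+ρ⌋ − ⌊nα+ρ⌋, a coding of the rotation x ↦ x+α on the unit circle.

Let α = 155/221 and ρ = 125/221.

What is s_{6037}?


(n+1)α + ρ = (6038·155 + 125) / 221 = 936015/221
nα + ρ     = (6037·155 + 125) / 221 = 935860/221
⌊936015/221⌋ = 4235,  ⌊935860/221⌋ = 4234
s_{6037} = 4235 − 4234 = 1

1


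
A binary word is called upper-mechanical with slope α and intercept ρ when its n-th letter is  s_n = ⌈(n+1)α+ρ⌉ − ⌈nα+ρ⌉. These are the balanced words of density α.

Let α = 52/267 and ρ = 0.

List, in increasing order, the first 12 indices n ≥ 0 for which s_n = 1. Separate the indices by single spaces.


0 5 10 15 20 25 30 35 41 46 51 56

n=0: ⌈52/267⌉−⌈0/267⌉ = 1−0 = 1  ← one
n=1: ⌈104/267⌉−⌈52/267⌉ = 1−1 = 0
n=2: ⌈156/267⌉−⌈104/267⌉ = 1−1 = 0
n=3: ⌈208/267⌉−⌈156/267⌉ = 1−1 = 0
n=4: ⌈260/267⌉−⌈208/267⌉ = 1−1 = 0
n=5: ⌈312/267⌉−⌈260/267⌉ = 2−1 = 1  ← one
n=6: ⌈364/267⌉−⌈312/267⌉ = 2−2 = 0
n=7: ⌈416/267⌉−⌈364/267⌉ = 2−2 = 0
n=8: ⌈468/267⌉−⌈416/267⌉ = 2−2 = 0
n=9: ⌈520/267⌉−⌈468/267⌉ = 2−2 = 0
n=10: ⌈572/267⌉−⌈520/267⌉ = 3−2 = 1  ← one
n=11: ⌈624/267⌉−⌈572/267⌉ = 3−3 = 0
n=12: ⌈676/267⌉−⌈624/267⌉ = 3−3 = 0
n=13: ⌈728/267⌉−⌈676/267⌉ = 3−3 = 0
n=14: ⌈780/267⌉−⌈728/267⌉ = 3−3 = 0
n=15: ⌈832/267⌉−⌈780/267⌉ = 4−3 = 1  ← one
n=16: ⌈884/267⌉−⌈832/267⌉ = 4−4 = 0
n=17: ⌈936/267⌉−⌈884/267⌉ = 4−4 = 0
n=18: ⌈988/267⌉−⌈936/267⌉ = 4−4 = 0
n=19: ⌈1040/267⌉−⌈988/267⌉ = 4−4 = 0
n=20: ⌈1092/267⌉−⌈1040/267⌉ = 5−4 = 1  ← one
n=21: ⌈1144/267⌉−⌈1092/267⌉ = 5−5 = 0
n=22: ⌈1196/267⌉−⌈1144/267⌉ = 5−5 = 0
n=23: ⌈1248/267⌉−⌈1196/267⌉ = 5−5 = 0
n=24: ⌈1300/267⌉−⌈1248/267⌉ = 5−5 = 0
n=25: ⌈1352/267⌉−⌈1300/267⌉ = 6−5 = 1  ← one
n=26: ⌈1404/267⌉−⌈1352/267⌉ = 6−6 = 0
n=27: ⌈1456/267⌉−⌈1404/267⌉ = 6−6 = 0
n=28: ⌈1508/267⌉−⌈1456/267⌉ = 6−6 = 0
n=29: ⌈1560/267⌉−⌈1508/267⌉ = 6−6 = 0
n=30: ⌈1612/267⌉−⌈1560/267⌉ = 7−6 = 1  ← one
n=31: ⌈1664/267⌉−⌈1612/267⌉ = 7−7 = 0
n=32: ⌈1716/267⌉−⌈1664/267⌉ = 7−7 = 0
n=33: ⌈1768/267⌉−⌈1716/267⌉ = 7−7 = 0
n=34: ⌈1820/267⌉−⌈1768/267⌉ = 7−7 = 0
n=35: ⌈1872/267⌉−⌈1820/267⌉ = 8−7 = 1  ← one
n=36: ⌈1924/267⌉−⌈1872/267⌉ = 8−8 = 0
n=37: ⌈1976/267⌉−⌈1924/267⌉ = 8−8 = 0
n=38: ⌈2028/267⌉−⌈1976/267⌉ = 8−8 = 0
n=39: ⌈2080/267⌉−⌈2028/267⌉ = 8−8 = 0
n=40: ⌈2132/267⌉−⌈2080/267⌉ = 8−8 = 0
n=41: ⌈2184/267⌉−⌈2132/267⌉ = 9−8 = 1  ← one
n=42: ⌈2236/267⌉−⌈2184/267⌉ = 9−9 = 0
n=43: ⌈2288/267⌉−⌈2236/267⌉ = 9−9 = 0
n=44: ⌈2340/267⌉−⌈2288/267⌉ = 9−9 = 0
n=45: ⌈2392/267⌉−⌈2340/267⌉ = 9−9 = 0
n=46: ⌈2444/267⌉−⌈2392/267⌉ = 10−9 = 1  ← one
n=47: ⌈2496/267⌉−⌈2444/267⌉ = 10−10 = 0
n=48: ⌈2548/267⌉−⌈2496/267⌉ = 10−10 = 0
n=49: ⌈2600/267⌉−⌈2548/267⌉ = 10−10 = 0
n=50: ⌈2652/267⌉−⌈2600/267⌉ = 10−10 = 0
n=51: ⌈2704/267⌉−⌈2652/267⌉ = 11−10 = 1  ← one
n=52: ⌈2756/267⌉−⌈2704/267⌉ = 11−11 = 0
n=53: ⌈2808/267⌉−⌈2756/267⌉ = 11−11 = 0
n=54: ⌈2860/267⌉−⌈2808/267⌉ = 11−11 = 0
n=55: ⌈2912/267⌉−⌈2860/267⌉ = 11−11 = 0
n=56: ⌈2964/267⌉−⌈2912/267⌉ = 12−11 = 1  ← one
positions of the first 12 ones: 0 5 10 15 20 25 30 35 41 46 51 56


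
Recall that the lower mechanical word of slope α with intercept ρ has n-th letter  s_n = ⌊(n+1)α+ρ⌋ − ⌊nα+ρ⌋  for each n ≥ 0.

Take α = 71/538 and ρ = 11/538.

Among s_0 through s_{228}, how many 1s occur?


30

#1s = Σ_{n=0}^{228} s_n = Σ_{n=0}^{228} (⌊(n+1)α+ρ⌋ − ⌊nα+ρ⌋)
the sum telescopes: every ⌊nα+ρ⌋ with 0 < n < 229 appears once with + and once with −, leaving ⌊229α+ρ⌋ − ⌊0·α+ρ⌋
229α + ρ = (229·71 + 11) / 538 = 16270/538
ρ = 11/538
⌊16270/538⌋ = 30,  ⌊11/538⌋ = 0
#1s = 30 − 0 = 30


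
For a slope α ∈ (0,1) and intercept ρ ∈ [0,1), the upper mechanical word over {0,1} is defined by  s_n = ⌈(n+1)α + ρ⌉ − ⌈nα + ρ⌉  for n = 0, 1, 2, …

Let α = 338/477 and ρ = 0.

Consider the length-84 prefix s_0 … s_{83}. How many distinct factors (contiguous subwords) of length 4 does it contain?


t_n = ⌈(n·338)/477⌉ for n = 0 … 84:
  n=0…9: ⌈0/477⌉=0 ⌈338/477⌉=1 ⌈676/477⌉=2 ⌈1014/477⌉=3 ⌈1352/477⌉=3 ⌈1690/477⌉=4 ⌈2028/477⌉=5 ⌈2366/477⌉=5 ⌈2704/477⌉=6 ⌈3042/477⌉=7
  n=10…19: ⌈3380/477⌉=8 ⌈3718/477⌉=8 ⌈4056/477⌉=9 ⌈4394/477⌉=10 ⌈4732/477⌉=10 ⌈5070/477⌉=11 ⌈5408/477⌉=12 ⌈5746/477⌉=13 ⌈6084/477⌉=13 ⌈6422/477⌉=14
  n=20…29: ⌈6760/477⌉=15 ⌈7098/477⌉=15 ⌈7436/477⌉=16 ⌈7774/477⌉=17 ⌈8112/477⌉=18 ⌈8450/477⌉=18 ⌈8788/477⌉=19 ⌈9126/477⌉=20 ⌈9464/477⌉=20 ⌈9802/477⌉=21
  n=30…39: ⌈10140/477⌉=22 ⌈10478/477⌉=22 ⌈10816/477⌉=23 ⌈11154/477⌉=24 ⌈11492/477⌉=25 ⌈11830/477⌉=25 ⌈12168/477⌉=26 ⌈12506/477⌉=27 ⌈12844/477⌉=27 ⌈13182/477⌉=28
  n=40…49: ⌈13520/477⌉=29 ⌈13858/477⌉=30 ⌈14196/477⌉=30 ⌈14534/477⌉=31 ⌈14872/477⌉=32 ⌈15210/477⌉=32 ⌈15548/477⌉=33 ⌈15886/477⌉=34 ⌈16224/477⌉=35 ⌈16562/477⌉=35
  n=50…59: ⌈16900/477⌉=36 ⌈17238/477⌉=37 ⌈17576/477⌉=37 ⌈17914/477⌉=38 ⌈18252/477⌉=39 ⌈18590/477⌉=39 ⌈18928/477⌉=40 ⌈19266/477⌉=41 ⌈19604/477⌉=42 ⌈19942/477⌉=42
  n=60…69: ⌈20280/477⌉=43 ⌈20618/477⌉=44 ⌈20956/477⌉=44 ⌈21294/477⌉=45 ⌈21632/477⌉=46 ⌈21970/477⌉=47 ⌈22308/477⌉=47 ⌈22646/477⌉=48 ⌈22984/477⌉=49 ⌈23322/477⌉=49
  n=70…79: ⌈23660/477⌉=50 ⌈23998/477⌉=51 ⌈24336/477⌉=52 ⌈24674/477⌉=52 ⌈25012/477⌉=53 ⌈25350/477⌉=54 ⌈25688/477⌉=54 ⌈26026/477⌉=55 ⌈26364/477⌉=56 ⌈26702/477⌉=56
  n=80…84: ⌈27040/477⌉=57 ⌈27378/477⌉=58 ⌈27716/477⌉=59 ⌈28054/477⌉=59 ⌈28392/477⌉=60
s_n = t_(n+1) − t_n for n = 0 … 83 gives
prefix = 111011011101101110110111011011011101101110110111011011011101101110110111011011011101
slide a length-4 window over [0..3] … [80..83] (81 windows); first occurrence of each distinct factor:
  [  0..  3] 1110
  [  1..  4] 1101
  [  2..  5] 1011
  [  3..  6] 0110
  [  6..  9] 0111
  (the other 76 windows repeat one of these)
distinct factors: {0110, 0111, 1011, 1101, 1110}
count = 5  (Sturmian bound for length 4 is 5)

5


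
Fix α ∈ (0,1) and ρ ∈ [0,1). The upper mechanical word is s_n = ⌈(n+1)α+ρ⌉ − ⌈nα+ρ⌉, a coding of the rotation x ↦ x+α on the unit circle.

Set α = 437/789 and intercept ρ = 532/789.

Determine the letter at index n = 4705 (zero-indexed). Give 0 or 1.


(n+1)α + ρ = (4706·437 + 532) / 789 = 2057054/789
nα + ρ     = (4705·437 + 532) / 789 = 2056617/789
⌈2057054/789⌉ = 2608,  ⌈2056617/789⌉ = 2607
s_{4705} = 2608 − 2607 = 1

1


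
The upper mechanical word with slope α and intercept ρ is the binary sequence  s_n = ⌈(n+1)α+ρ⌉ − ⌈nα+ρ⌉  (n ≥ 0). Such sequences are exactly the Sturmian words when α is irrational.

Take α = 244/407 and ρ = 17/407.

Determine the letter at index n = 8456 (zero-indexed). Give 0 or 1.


1

(n+1)α + ρ = (8457·244 + 17) / 407 = 2063525/407
nα + ρ     = (8456·244 + 17) / 407 = 2063281/407
⌈2063525/407⌉ = 5071,  ⌈2063281/407⌉ = 5070
s_{8456} = 5071 − 5070 = 1


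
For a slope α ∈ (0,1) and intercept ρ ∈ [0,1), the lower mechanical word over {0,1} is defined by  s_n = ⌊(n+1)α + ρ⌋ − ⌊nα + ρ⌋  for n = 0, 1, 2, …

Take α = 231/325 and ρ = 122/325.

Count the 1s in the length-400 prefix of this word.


#1s = Σ_{n=0}^{399} s_n = Σ_{n=0}^{399} (⌊(n+1)α+ρ⌋ − ⌊nα+ρ⌋)
the sum telescopes: every ⌊nα+ρ⌋ with 0 < n < 400 appears once with + and once with −, leaving ⌊400α+ρ⌋ − ⌊0·α+ρ⌋
400α + ρ = (400·231 + 122) / 325 = 92522/325
ρ = 122/325
⌊92522/325⌋ = 284,  ⌊122/325⌋ = 0
#1s = 284 − 0 = 284

284


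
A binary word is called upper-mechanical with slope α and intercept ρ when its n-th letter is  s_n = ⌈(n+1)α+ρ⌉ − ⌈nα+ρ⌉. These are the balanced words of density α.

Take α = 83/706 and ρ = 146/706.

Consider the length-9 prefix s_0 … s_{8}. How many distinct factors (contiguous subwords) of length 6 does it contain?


4

t_n = ⌈(n·83+146)/706⌉ for n = 0 … 9:
  n=0…9: ⌈146/706⌉=1 ⌈229/706⌉=1 ⌈312/706⌉=1 ⌈395/706⌉=1 ⌈478/706⌉=1 ⌈561/706⌉=1 ⌈644/706⌉=1 ⌈727/706⌉=2 ⌈810/706⌉=2 ⌈893/706⌉=2
s_n = t_(n+1) − t_n for n = 0 … 8 gives
prefix = 000000100
slide a length-6 window over [0..5] … [3..8] (4 windows); first occurrence of each distinct factor:
  [  0..  5] 000000
  [  1..  6] 000001
  [  2..  7] 000010
  [  3..  8] 000100
distinct factors: {000000, 000001, 000010, 000100}
count = 4  (Sturmian bound for length 6 is 7)


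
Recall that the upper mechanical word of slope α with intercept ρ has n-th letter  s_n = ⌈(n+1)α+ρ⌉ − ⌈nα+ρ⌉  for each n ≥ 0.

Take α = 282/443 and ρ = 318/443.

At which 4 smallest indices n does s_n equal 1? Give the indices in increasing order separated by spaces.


n=0: ⌈600/443⌉−⌈318/443⌉ = 2−1 = 1  ← one
n=1: ⌈882/443⌉−⌈600/443⌉ = 2−2 = 0
n=2: ⌈1164/443⌉−⌈882/443⌉ = 3−2 = 1  ← one
n=3: ⌈1446/443⌉−⌈1164/443⌉ = 4−3 = 1  ← one
n=4: ⌈1728/443⌉−⌈1446/443⌉ = 4−4 = 0
n=5: ⌈2010/443⌉−⌈1728/443⌉ = 5−4 = 1  ← one
positions of the first 4 ones: 0 2 3 5

0 2 3 5


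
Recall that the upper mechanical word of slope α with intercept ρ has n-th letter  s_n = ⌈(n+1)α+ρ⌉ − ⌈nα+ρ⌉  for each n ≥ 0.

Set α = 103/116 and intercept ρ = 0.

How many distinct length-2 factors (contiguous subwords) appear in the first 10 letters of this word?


3

t_n = ⌈(n·103)/116⌉ for n = 0 … 10:
  n=0…9: ⌈0/116⌉=0 ⌈103/116⌉=1 ⌈206/116⌉=2 ⌈309/116⌉=3 ⌈412/116⌉=4 ⌈515/116⌉=5 ⌈618/116⌉=6 ⌈721/116⌉=7 ⌈824/116⌉=8 ⌈927/116⌉=8
  n=10: ⌈1030/116⌉=9
s_n = t_(n+1) − t_n for n = 0 … 9 gives
prefix = 1111111101
slide a length-2 window over [0..1] … [8..9] (9 windows); first occurrence of each distinct factor:
  [  0..  1] 11
  [  7..  8] 10
  [  8..  9] 01
  (the other 6 windows repeat one of these)
distinct factors: {01, 10, 11}
count = 3  (Sturmian bound for length 2 is 3)


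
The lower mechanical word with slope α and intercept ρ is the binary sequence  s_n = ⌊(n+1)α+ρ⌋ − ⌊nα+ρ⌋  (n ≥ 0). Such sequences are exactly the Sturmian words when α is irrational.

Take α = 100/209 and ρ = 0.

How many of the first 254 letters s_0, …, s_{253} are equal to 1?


121

#1s = Σ_{n=0}^{253} s_n = Σ_{n=0}^{253} (⌊(n+1)α+ρ⌋ − ⌊nα+ρ⌋)
the sum telescopes: every ⌊nα+ρ⌋ with 0 < n < 254 appears once with + and once with −, leaving ⌊254α+ρ⌋ − ⌊0·α+ρ⌋
254α + ρ = (254·100) / 209 = 25400/209
ρ = 0/209
⌊25400/209⌋ = 121,  ⌊0/209⌋ = 0
#1s = 121 − 0 = 121


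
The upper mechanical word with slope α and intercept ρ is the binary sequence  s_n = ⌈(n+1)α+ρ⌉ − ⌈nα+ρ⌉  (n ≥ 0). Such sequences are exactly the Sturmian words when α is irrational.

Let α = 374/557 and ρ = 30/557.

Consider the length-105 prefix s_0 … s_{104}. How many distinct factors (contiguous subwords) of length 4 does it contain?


t_n = ⌈(n·374+30)/557⌉ for n = 0 … 105:
  n=0…9: ⌈30/557⌉=1 ⌈404/557⌉=1 ⌈778/557⌉=2 ⌈1152/557⌉=3 ⌈1526/557⌉=3 ⌈1900/557⌉=4 ⌈2274/557⌉=5 ⌈2648/557⌉=5 ⌈3022/557⌉=6 ⌈3396/557⌉=7
  n=10…19: ⌈3770/557⌉=7 ⌈4144/557⌉=8 ⌈4518/557⌉=9 ⌈4892/557⌉=9 ⌈5266/557⌉=10 ⌈5640/557⌉=11 ⌈6014/557⌉=11 ⌈6388/557⌉=12 ⌈6762/557⌉=13 ⌈7136/557⌉=13
  n=20…29: ⌈7510/557⌉=14 ⌈7884/557⌉=15 ⌈8258/557⌉=15 ⌈8632/557⌉=16 ⌈9006/557⌉=17 ⌈9380/557⌉=17 ⌈9754/557⌉=18 ⌈10128/557⌉=19 ⌈10502/557⌉=19 ⌈10876/557⌉=20
  n=30…39: ⌈11250/557⌉=21 ⌈11624/557⌉=21 ⌈11998/557⌉=22 ⌈12372/557⌉=23 ⌈12746/557⌉=23 ⌈13120/557⌉=24 ⌈13494/557⌉=25 ⌈13868/557⌉=25 ⌈14242/557⌉=26 ⌈14616/557⌉=27
  n=40…49: ⌈14990/557⌉=27 ⌈15364/557⌉=28 ⌈15738/557⌉=29 ⌈16112/557⌉=29 ⌈16486/557⌉=30 ⌈16860/557⌉=31 ⌈17234/557⌉=31 ⌈17608/557⌉=32 ⌈17982/557⌉=33 ⌈18356/557⌉=33
  n=50…59: ⌈18730/557⌉=34 ⌈19104/557⌉=35 ⌈19478/557⌉=35 ⌈19852/557⌉=36 ⌈20226/557⌉=37 ⌈20600/557⌉=37 ⌈20974/557⌉=38 ⌈21348/557⌉=39 ⌈21722/557⌉=39 ⌈22096/557⌉=40
  n=60…69: ⌈22470/557⌉=41 ⌈22844/557⌉=42 ⌈23218/557⌉=42 ⌈23592/557⌉=43 ⌈23966/557⌉=44 ⌈24340/557⌉=44 ⌈24714/557⌉=45 ⌈25088/557⌉=46 ⌈25462/557⌉=46 ⌈25836/557⌉=47
  n=70…79: ⌈26210/557⌉=48 ⌈26584/557⌉=48 ⌈26958/557⌉=49 ⌈27332/557⌉=50 ⌈27706/557⌉=50 ⌈28080/557⌉=51 ⌈28454/557⌉=52 ⌈28828/557⌉=52 ⌈29202/557⌉=53 ⌈29576/557⌉=54
  n=80…89: ⌈29950/557⌉=54 ⌈30324/557⌉=55 ⌈30698/557⌉=56 ⌈31072/557⌉=56 ⌈31446/557⌉=57 ⌈31820/557⌉=58 ⌈32194/557⌉=58 ⌈32568/557⌉=59 ⌈32942/557⌉=60 ⌈33316/557⌉=60
  n=90…99: ⌈33690/557⌉=61 ⌈34064/557⌉=62 ⌈34438/557⌉=62 ⌈34812/557⌉=63 ⌈35186/557⌉=64 ⌈35560/557⌉=64 ⌈35934/557⌉=65 ⌈36308/557⌉=66 ⌈36682/557⌉=66 ⌈37056/557⌉=67
  n=100…105: ⌈37430/557⌉=68 ⌈37804/557⌉=68 ⌈38178/557⌉=69 ⌈38552/557⌉=70 ⌈38926/557⌉=70 ⌈39300/557⌉=71
s_n = t_(n+1) − t_n for n = 0 … 104 gives
prefix = 011011011011011011011011011011011011011011011011011011011011101101101101101101101101101101101101101101101
slide a length-4 window over [0..3] … [101..104] (102 windows); first occurrence of each distinct factor:
  [  0..  3] 0110
  [  1..  4] 1101
  [  2..  5] 1011
  [ 57.. 60] 0111
  [ 58.. 61] 1110
  (the other 97 windows repeat one of these)
distinct factors: {0110, 0111, 1011, 1101, 1110}
count = 5  (Sturmian bound for length 4 is 5)

5


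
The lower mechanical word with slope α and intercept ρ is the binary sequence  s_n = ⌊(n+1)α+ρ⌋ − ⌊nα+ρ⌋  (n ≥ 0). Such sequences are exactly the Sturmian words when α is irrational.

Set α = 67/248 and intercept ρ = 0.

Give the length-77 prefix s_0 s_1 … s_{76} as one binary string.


00010001000100100010001001000100010001001000100010010001000100100010001000100

n=0: ⌊(1·67)/248⌋ − ⌊(0·67)/248⌋ = ⌊67/248⌋ − ⌊0/248⌋ = 0 − 0 = 0
n=1: ⌊(2·67)/248⌋ − ⌊(1·67)/248⌋ = ⌊134/248⌋ − ⌊67/248⌋ = 0 − 0 = 0
n=2: ⌊(3·67)/248⌋ − ⌊(2·67)/248⌋ = ⌊201/248⌋ − ⌊134/248⌋ = 0 − 0 = 0
n=3: ⌊(4·67)/248⌋ − ⌊(3·67)/248⌋ = ⌊268/248⌋ − ⌊201/248⌋ = 1 − 0 = 1
n=4: ⌊(5·67)/248⌋ − ⌊(4·67)/248⌋ = ⌊335/248⌋ − ⌊268/248⌋ = 1 − 1 = 0
n=5: ⌊(6·67)/248⌋ − ⌊(5·67)/248⌋ = ⌊402/248⌋ − ⌊335/248⌋ = 1 − 1 = 0
n=6: ⌊(7·67)/248⌋ − ⌊(6·67)/248⌋ = ⌊469/248⌋ − ⌊402/248⌋ = 1 − 1 = 0
n=7: ⌊(8·67)/248⌋ − ⌊(7·67)/248⌋ = ⌊536/248⌋ − ⌊469/248⌋ = 2 − 1 = 1
n=8: ⌊(9·67)/248⌋ − ⌊(8·67)/248⌋ = ⌊603/248⌋ − ⌊536/248⌋ = 2 − 2 = 0
n=9: ⌊(10·67)/248⌋ − ⌊(9·67)/248⌋ = ⌊670/248⌋ − ⌊603/248⌋ = 2 − 2 = 0
n=10: ⌊(11·67)/248⌋ − ⌊(10·67)/248⌋ = ⌊737/248⌋ − ⌊670/248⌋ = 2 − 2 = 0
n=11: ⌊(12·67)/248⌋ − ⌊(11·67)/248⌋ = ⌊804/248⌋ − ⌊737/248⌋ = 3 − 2 = 1
n=12: ⌊(13·67)/248⌋ − ⌊(12·67)/248⌋ = ⌊871/248⌋ − ⌊804/248⌋ = 3 − 3 = 0
n=13: ⌊(14·67)/248⌋ − ⌊(13·67)/248⌋ = ⌊938/248⌋ − ⌊871/248⌋ = 3 − 3 = 0
n=14: ⌊(15·67)/248⌋ − ⌊(14·67)/248⌋ = ⌊1005/248⌋ − ⌊938/248⌋ = 4 − 3 = 1
n=15: ⌊(16·67)/248⌋ − ⌊(15·67)/248⌋ = ⌊1072/248⌋ − ⌊1005/248⌋ = 4 − 4 = 0
n=16: ⌊(17·67)/248⌋ − ⌊(16·67)/248⌋ = ⌊1139/248⌋ − ⌊1072/248⌋ = 4 − 4 = 0
n=17: ⌊(18·67)/248⌋ − ⌊(17·67)/248⌋ = ⌊1206/248⌋ − ⌊1139/248⌋ = 4 − 4 = 0
n=18: ⌊(19·67)/248⌋ − ⌊(18·67)/248⌋ = ⌊1273/248⌋ − ⌊1206/248⌋ = 5 − 4 = 1
n=19: ⌊(20·67)/248⌋ − ⌊(19·67)/248⌋ = ⌊1340/248⌋ − ⌊1273/248⌋ = 5 − 5 = 0
n=20: ⌊(21·67)/248⌋ − ⌊(20·67)/248⌋ = ⌊1407/248⌋ − ⌊1340/248⌋ = 5 − 5 = 0
n=21: ⌊(22·67)/248⌋ − ⌊(21·67)/248⌋ = ⌊1474/248⌋ − ⌊1407/248⌋ = 5 − 5 = 0
n=22: ⌊(23·67)/248⌋ − ⌊(22·67)/248⌋ = ⌊1541/248⌋ − ⌊1474/248⌋ = 6 − 5 = 1
n=23: ⌊(24·67)/248⌋ − ⌊(23·67)/248⌋ = ⌊1608/248⌋ − ⌊1541/248⌋ = 6 − 6 = 0
n=24: ⌊(25·67)/248⌋ − ⌊(24·67)/248⌋ = ⌊1675/248⌋ − ⌊1608/248⌋ = 6 − 6 = 0
n=25: ⌊(26·67)/248⌋ − ⌊(25·67)/248⌋ = ⌊1742/248⌋ − ⌊1675/248⌋ = 7 − 6 = 1
n=26: ⌊(27·67)/248⌋ − ⌊(26·67)/248⌋ = ⌊1809/248⌋ − ⌊1742/248⌋ = 7 − 7 = 0
n=27: ⌊(28·67)/248⌋ − ⌊(27·67)/248⌋ = ⌊1876/248⌋ − ⌊1809/248⌋ = 7 − 7 = 0
n=28: ⌊(29·67)/248⌋ − ⌊(28·67)/248⌋ = ⌊1943/248⌋ − ⌊1876/248⌋ = 7 − 7 = 0
n=29: ⌊(30·67)/248⌋ − ⌊(29·67)/248⌋ = ⌊2010/248⌋ − ⌊1943/248⌋ = 8 − 7 = 1
n=30: ⌊(31·67)/248⌋ − ⌊(30·67)/248⌋ = ⌊2077/248⌋ − ⌊2010/248⌋ = 8 − 8 = 0
n=31: ⌊(32·67)/248⌋ − ⌊(31·67)/248⌋ = ⌊2144/248⌋ − ⌊2077/248⌋ = 8 − 8 = 0
n=32: ⌊(33·67)/248⌋ − ⌊(32·67)/248⌋ = ⌊2211/248⌋ − ⌊2144/248⌋ = 8 − 8 = 0
n=33: ⌊(34·67)/248⌋ − ⌊(33·67)/248⌋ = ⌊2278/248⌋ − ⌊2211/248⌋ = 9 − 8 = 1
n=34: ⌊(35·67)/248⌋ − ⌊(34·67)/248⌋ = ⌊2345/248⌋ − ⌊2278/248⌋ = 9 − 9 = 0
n=35: ⌊(36·67)/248⌋ − ⌊(35·67)/248⌋ = ⌊2412/248⌋ − ⌊2345/248⌋ = 9 − 9 = 0
n=36: ⌊(37·67)/248⌋ − ⌊(36·67)/248⌋ = ⌊2479/248⌋ − ⌊2412/248⌋ = 9 − 9 = 0
n=37: ⌊(38·67)/248⌋ − ⌊(37·67)/248⌋ = ⌊2546/248⌋ − ⌊2479/248⌋ = 10 − 9 = 1
n=38: ⌊(39·67)/248⌋ − ⌊(38·67)/248⌋ = ⌊2613/248⌋ − ⌊2546/248⌋ = 10 − 10 = 0
n=39: ⌊(40·67)/248⌋ − ⌊(39·67)/248⌋ = ⌊2680/248⌋ − ⌊2613/248⌋ = 10 − 10 = 0
n=40: ⌊(41·67)/248⌋ − ⌊(40·67)/248⌋ = ⌊2747/248⌋ − ⌊2680/248⌋ = 11 − 10 = 1
n=41: ⌊(42·67)/248⌋ − ⌊(41·67)/248⌋ = ⌊2814/248⌋ − ⌊2747/248⌋ = 11 − 11 = 0
n=42: ⌊(43·67)/248⌋ − ⌊(42·67)/248⌋ = ⌊2881/248⌋ − ⌊2814/248⌋ = 11 − 11 = 0
n=43: ⌊(44·67)/248⌋ − ⌊(43·67)/248⌋ = ⌊2948/248⌋ − ⌊2881/248⌋ = 11 − 11 = 0
n=44: ⌊(45·67)/248⌋ − ⌊(44·67)/248⌋ = ⌊3015/248⌋ − ⌊2948/248⌋ = 12 − 11 = 1
n=45: ⌊(46·67)/248⌋ − ⌊(45·67)/248⌋ = ⌊3082/248⌋ − ⌊3015/248⌋ = 12 − 12 = 0
n=46: ⌊(47·67)/248⌋ − ⌊(46·67)/248⌋ = ⌊3149/248⌋ − ⌊3082/248⌋ = 12 − 12 = 0
n=47: ⌊(48·67)/248⌋ − ⌊(47·67)/248⌋ = ⌊3216/248⌋ − ⌊3149/248⌋ = 12 − 12 = 0
n=48: ⌊(49·67)/248⌋ − ⌊(48·67)/248⌋ = ⌊3283/248⌋ − ⌊3216/248⌋ = 13 − 12 = 1
n=49: ⌊(50·67)/248⌋ − ⌊(49·67)/248⌋ = ⌊3350/248⌋ − ⌊3283/248⌋ = 13 − 13 = 0
n=50: ⌊(51·67)/248⌋ − ⌊(50·67)/248⌋ = ⌊3417/248⌋ − ⌊3350/248⌋ = 13 − 13 = 0
n=51: ⌊(52·67)/248⌋ − ⌊(51·67)/248⌋ = ⌊3484/248⌋ − ⌊3417/248⌋ = 14 − 13 = 1
n=52: ⌊(53·67)/248⌋ − ⌊(52·67)/248⌋ = ⌊3551/248⌋ − ⌊3484/248⌋ = 14 − 14 = 0
n=53: ⌊(54·67)/248⌋ − ⌊(53·67)/248⌋ = ⌊3618/248⌋ − ⌊3551/248⌋ = 14 − 14 = 0
n=54: ⌊(55·67)/248⌋ − ⌊(54·67)/248⌋ = ⌊3685/248⌋ − ⌊3618/248⌋ = 14 − 14 = 0
n=55: ⌊(56·67)/248⌋ − ⌊(55·67)/248⌋ = ⌊3752/248⌋ − ⌊3685/248⌋ = 15 − 14 = 1
n=56: ⌊(57·67)/248⌋ − ⌊(56·67)/248⌋ = ⌊3819/248⌋ − ⌊3752/248⌋ = 15 − 15 = 0
n=57: ⌊(58·67)/248⌋ − ⌊(57·67)/248⌋ = ⌊3886/248⌋ − ⌊3819/248⌋ = 15 − 15 = 0
n=58: ⌊(59·67)/248⌋ − ⌊(58·67)/248⌋ = ⌊3953/248⌋ − ⌊3886/248⌋ = 15 − 15 = 0
n=59: ⌊(60·67)/248⌋ − ⌊(59·67)/248⌋ = ⌊4020/248⌋ − ⌊3953/248⌋ = 16 − 15 = 1
n=60: ⌊(61·67)/248⌋ − ⌊(60·67)/248⌋ = ⌊4087/248⌋ − ⌊4020/248⌋ = 16 − 16 = 0
n=61: ⌊(62·67)/248⌋ − ⌊(61·67)/248⌋ = ⌊4154/248⌋ − ⌊4087/248⌋ = 16 − 16 = 0
n=62: ⌊(63·67)/248⌋ − ⌊(62·67)/248⌋ = ⌊4221/248⌋ − ⌊4154/248⌋ = 17 − 16 = 1
n=63: ⌊(64·67)/248⌋ − ⌊(63·67)/248⌋ = ⌊4288/248⌋ − ⌊4221/248⌋ = 17 − 17 = 0
n=64: ⌊(65·67)/248⌋ − ⌊(64·67)/248⌋ = ⌊4355/248⌋ − ⌊4288/248⌋ = 17 − 17 = 0
n=65: ⌊(66·67)/248⌋ − ⌊(65·67)/248⌋ = ⌊4422/248⌋ − ⌊4355/248⌋ = 17 − 17 = 0
n=66: ⌊(67·67)/248⌋ − ⌊(66·67)/248⌋ = ⌊4489/248⌋ − ⌊4422/248⌋ = 18 − 17 = 1
n=67: ⌊(68·67)/248⌋ − ⌊(67·67)/248⌋ = ⌊4556/248⌋ − ⌊4489/248⌋ = 18 − 18 = 0
n=68: ⌊(69·67)/248⌋ − ⌊(68·67)/248⌋ = ⌊4623/248⌋ − ⌊4556/248⌋ = 18 − 18 = 0
n=69: ⌊(70·67)/248⌋ − ⌊(69·67)/248⌋ = ⌊4690/248⌋ − ⌊4623/248⌋ = 18 − 18 = 0
n=70: ⌊(71·67)/248⌋ − ⌊(70·67)/248⌋ = ⌊4757/248⌋ − ⌊4690/248⌋ = 19 − 18 = 1
n=71: ⌊(72·67)/248⌋ − ⌊(71·67)/248⌋ = ⌊4824/248⌋ − ⌊4757/248⌋ = 19 − 19 = 0
n=72: ⌊(73·67)/248⌋ − ⌊(72·67)/248⌋ = ⌊4891/248⌋ − ⌊4824/248⌋ = 19 − 19 = 0
n=73: ⌊(74·67)/248⌋ − ⌊(73·67)/248⌋ = ⌊4958/248⌋ − ⌊4891/248⌋ = 19 − 19 = 0
n=74: ⌊(75·67)/248⌋ − ⌊(74·67)/248⌋ = ⌊5025/248⌋ − ⌊4958/248⌋ = 20 − 19 = 1
n=75: ⌊(76·67)/248⌋ − ⌊(75·67)/248⌋ = ⌊5092/248⌋ − ⌊5025/248⌋ = 20 − 20 = 0
n=76: ⌊(77·67)/248⌋ − ⌊(76·67)/248⌋ = ⌊5159/248⌋ − ⌊5092/248⌋ = 20 − 20 = 0
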